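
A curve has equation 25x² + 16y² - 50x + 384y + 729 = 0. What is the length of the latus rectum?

Rearranging, 25(x² - 2x) + 16(y² + 24y) = -729.
Complete the square in x and y: 25(x - 1)² + 16(y + 12)² = -729 + 25 + 2304 = 1600
Dividing both sides by 1600: (x - 1)²/64 + (y + 12)²/100 = 1
Ellipse, center (1, -12), major axis vertical; a² = 100, b² = 64.
Latus rectum length = 2b²/a = 2·64/10 = 64/5.

64/5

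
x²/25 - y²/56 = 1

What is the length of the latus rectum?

Center (0, 0). The positive term is the x-term, so the transverse axis is horizontal; a² = 25, b² = 56.
Latus rectum length = 2b²/a = 2·56/5 = 112/5.

112/5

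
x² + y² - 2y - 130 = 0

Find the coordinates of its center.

Group the x- and y-terms: 1x² + (y² - 2y) = 130
Complete the square in x and y: x² + (y - 1)² = 130 + 0 + 1 = 131
So x² + (y - 1)² = 131.
Circle centered at (0, 1) with r² = 131.

(0, 1)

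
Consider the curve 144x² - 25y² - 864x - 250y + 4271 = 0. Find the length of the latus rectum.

Group: 144(x² - 6x) -25(y² + 10y) = -4271
144(x - 3)² -25(y + 5)² = -4271 + 1296 - 625 = -3600
Dividing both sides by -3600: (y + 5)²/144 - (x - 3)²/25 = 1
Hyperbola, center (3, -5), transverse axis vertical; a² = 144, b² = 25.
Latus rectum length = 2b²/a = 2·25/12 = 25/6.

25/6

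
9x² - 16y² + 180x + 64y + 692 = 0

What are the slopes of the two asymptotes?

Collect terms: 9(x² + 20x) -16(y² - 4y) = -692
9(x + 10)² -16(y - 2)² = -692 + 900 - 64 = 144
Divide through by 144 to get (x + 10)²/16 - (y - 2)²/9 = 1.
Hyperbola, center (-10, 2), transverse axis horizontal; a² = 16, b² = 9.
For a horizontal hyperbola the asymptotes have slope ±b/a.
Here that is ±3/4.

3/4 and -3/4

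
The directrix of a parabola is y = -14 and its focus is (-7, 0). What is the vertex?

(-7, -7)

The vertex is the midpoint between the focus and the directrix along the axis of symmetry.
Axis is vertical (directrix is horizontal). Vertex y-coordinate = (0 + (-14))/2 = -7; x-coordinate = -7.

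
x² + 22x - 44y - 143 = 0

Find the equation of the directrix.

y = -17

Only x is squared. Complete the square in x: (x + 11)² = 44(y + 6).
Vertex (-11, -6); 4p = 44 so p = 11. Opens up.
Directrix is the horizontal line y = k − p = -6 − (11) = -17.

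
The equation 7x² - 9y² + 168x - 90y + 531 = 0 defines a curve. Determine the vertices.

Group: 7(x² + 24x) -9(y² + 10y) = -531
Complete the square: 7(x + 12)² -9(y + 5)² = -531 + 1008 - 225 = 252
Dividing both sides by 252: (x + 12)²/36 - (y + 5)²/28 = 1
Hyperbola, center (-12, -5), transverse axis horizontal; a² = 36, b² = 28.
a = 6. Vertices at (h ± a, k).

(-18, -5) and (-6, -5)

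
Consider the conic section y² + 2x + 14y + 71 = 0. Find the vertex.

Only y is squared. Complete the square in y: (y + 7)² = -2(x + 11).
Vertex (-11, -7); 4p = -2 so p = -1/2. Opens left.

(-11, -7)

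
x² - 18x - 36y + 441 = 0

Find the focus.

Only x is squared. Complete the square in x: (x - 9)² = 36(y - 10).
Vertex (9, 10); 4p = 36 so p = 9. Opens up.
Focus is p units from the vertex along the axis: (h, k + p).

(9, 19)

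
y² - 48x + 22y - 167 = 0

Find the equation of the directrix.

Only y is squared. Complete the square in y: (y + 11)² = 48(x + 6).
Vertex (-6, -11); 4p = 48 so p = 12. Opens right.
Directrix is the vertical line x = h − p = -6 − (12) = -18.

x = -18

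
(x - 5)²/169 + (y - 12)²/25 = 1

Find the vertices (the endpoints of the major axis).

Center (5, 12). The larger denominator 169 sits under the x-term, so the major axis is horizontal; a² = 169, b² = 25.
a = 13. Vertices at (h ± a, k).

(-8, 12) and (18, 12)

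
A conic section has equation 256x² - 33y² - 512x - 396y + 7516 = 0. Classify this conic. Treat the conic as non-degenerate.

hyperbola

No xy term. Coefficients of x² and y² are A = 256, C = -33.
A and C have opposite signs ⇒ hyperbola.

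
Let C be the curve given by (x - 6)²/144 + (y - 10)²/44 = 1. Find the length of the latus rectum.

Center (6, 10). The larger denominator 144 sits under the x-term, so the major axis is horizontal; a² = 144, b² = 44.
Latus rectum length = 2b²/a = 2·44/12 = 22/3.

22/3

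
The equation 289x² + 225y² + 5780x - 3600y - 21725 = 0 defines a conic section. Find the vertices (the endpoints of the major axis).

(-10, -9) and (-10, 25)

289(x² + 20x) + 225(y² - 16y) = 21725
Complete the square: 289(x + 10)² + 225(y - 8)² = 21725 + 28900 + 14400 = 65025
Divide through by 65025 to get (x + 10)²/225 + (y - 8)²/289 = 1.
Ellipse, center (-10, 8), major axis vertical; a² = 289, b² = 225.
a = 17. Vertices at (h, k ± a).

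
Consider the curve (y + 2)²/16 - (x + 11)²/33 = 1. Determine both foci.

(-11, -9) and (-11, 5)

Center (-11, -2). The positive term is the y-term, so the transverse axis is vertical; a² = 16, b² = 33.
c² = a² + b² = 16 + 33 = 49, so c = 7.
Foci lie on the vertical axis through the center: (h, k ± c).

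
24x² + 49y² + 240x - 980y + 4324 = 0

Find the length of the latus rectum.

48/7

24(x² + 10x) + 49(y² - 20y) = -4324
Completing the square gives 24(x + 5)² + 49(y - 10)² = -4324 + 600 + 4900 = 1176.
Divide by 1176: (x + 5)²/49 + (y - 10)²/24 = 1
Ellipse, center (-5, 10), major axis horizontal; a² = 49, b² = 24.
Latus rectum length = 2b²/a = 2·24/7 = 48/7.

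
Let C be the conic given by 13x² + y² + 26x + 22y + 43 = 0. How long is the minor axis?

Group: 13(x² + 2x) + (y² + 22y) = -43
Complete the square: 13(x + 1)² + (y + 11)² = -43 + 13 + 121 = 91
Divide through by 91 to get (x + 1)²/7 + (y + 11)²/91 = 1.
Ellipse, center (-1, -11), major axis vertical; a² = 91, b² = 7.
b² = 7 so b = √7; the minor axis has length 2b = 2√7.

2√7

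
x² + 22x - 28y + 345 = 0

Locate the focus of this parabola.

(-11, 15)

Only x is squared. Complete the square in x: (x + 11)² = 28(y - 8).
Vertex (-11, 8); 4p = 28 so p = 7. Opens up.
Focus is p units from the vertex along the axis: (h, k + p).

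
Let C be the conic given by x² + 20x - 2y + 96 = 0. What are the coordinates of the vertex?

(-10, -2)

Only x is squared. Complete the square in x: (x + 10)² = 2(y + 2).
Vertex (-10, -2); 4p = 2 so p = 1/2. Opens up.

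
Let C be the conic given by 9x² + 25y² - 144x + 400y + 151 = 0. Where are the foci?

Group the x- and y-terms: 9(x² - 16x) + 25(y² + 16y) = -151
9(x - 8)² + 25(y + 8)² = -151 + 576 + 1600 = 2025
Divide by 2025: (x - 8)²/225 + (y + 8)²/81 = 1
Ellipse, center (8, -8), major axis horizontal; a² = 225, b² = 81.
c² = a² - b² = 225 - 81 = 144, so c = 12.
Foci lie on the horizontal axis through the center: (h ± c, k).

(-4, -8) and (20, -8)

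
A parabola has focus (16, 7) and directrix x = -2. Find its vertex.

(7, 7)

The vertex is the midpoint between the focus and the directrix along the axis of symmetry.
Axis is horizontal (directrix is vertical). Vertex x-coordinate = (16 + (-2))/2 = 7; y-coordinate = 7.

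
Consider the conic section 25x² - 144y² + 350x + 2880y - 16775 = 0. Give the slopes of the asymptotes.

Rearranging, 25(x² + 14x) -144(y² - 20y) = 16775.
Complete the square: 25(x + 7)² -144(y - 10)² = 16775 + 1225 - 14400 = 3600
Divide through by 3600 to get (x + 7)²/144 - (y - 10)²/25 = 1.
Hyperbola, center (-7, 10), transverse axis horizontal; a² = 144, b² = 25.
For a horizontal hyperbola the asymptotes have slope ±b/a.
Here that is ±5/12.

5/12 and -5/12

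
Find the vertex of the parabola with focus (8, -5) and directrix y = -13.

The vertex is the midpoint between the focus and the directrix along the axis of symmetry.
Axis is vertical (directrix is horizontal). Vertex y-coordinate = (-5 + (-13))/2 = -9; x-coordinate = 8.

(8, -9)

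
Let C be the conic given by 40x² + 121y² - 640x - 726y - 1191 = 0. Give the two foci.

(-1, 3) and (17, 3)

Group the x- and y-terms: 40(x² - 16x) + 121(y² - 6y) = 1191
Completing the square gives 40(x - 8)² + 121(y - 3)² = 1191 + 2560 + 1089 = 4840.
Dividing both sides by 4840: (x - 8)²/121 + (y - 3)²/40 = 1
Ellipse, center (8, 3), major axis horizontal; a² = 121, b² = 40.
c² = a² - b² = 121 - 40 = 81, so c = 9.
Foci lie on the horizontal axis through the center: (h ± c, k).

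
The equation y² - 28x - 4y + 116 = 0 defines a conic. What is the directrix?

x = -3

Only y is squared. Complete the square in y: (y - 2)² = 28(x - 4).
Vertex (4, 2); 4p = 28 so p = 7. Opens right.
Directrix is the vertical line x = h − p = 4 − (7) = -3.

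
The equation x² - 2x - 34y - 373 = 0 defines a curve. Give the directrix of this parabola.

Only x is squared. Complete the square in x: (x - 1)² = 34(y + 11).
Vertex (1, -11); 4p = 34 so p = 17/2. Opens up.
Directrix is the horizontal line y = k − p = -11 − (17/2) = -39/2.

y = -39/2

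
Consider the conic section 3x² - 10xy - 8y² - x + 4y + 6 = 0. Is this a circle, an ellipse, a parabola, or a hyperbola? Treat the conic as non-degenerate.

hyperbola

A = 3, B = -10, C = -8.
Discriminant B² − 4AC = (-10)² − 4·3·(-8) = 196.
B² − 4AC > 0 ⇒ hyperbola.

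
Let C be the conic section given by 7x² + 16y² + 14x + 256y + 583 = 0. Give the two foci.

(-7, -8) and (5, -8)

Rearranging, 7(x² + 2x) + 16(y² + 16y) = -583.
Complete the square: 7(x + 1)² + 16(y + 8)² = -583 + 7 + 1024 = 448
Dividing both sides by 448: (x + 1)²/64 + (y + 8)²/28 = 1
Ellipse, center (-1, -8), major axis horizontal; a² = 64, b² = 28.
c² = a² - b² = 64 - 28 = 36, so c = 6.
Foci lie on the horizontal axis through the center: (h ± c, k).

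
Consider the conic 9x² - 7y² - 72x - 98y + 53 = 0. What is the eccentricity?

e = 4/3

Group the x- and y-terms: 9(x² - 8x) -7(y² + 14y) = -53
Complete the square: 9(x - 4)² -7(y + 7)² = -53 + 144 - 343 = -252
Dividing both sides by -252: (y + 7)²/36 - (x - 4)²/28 = 1
Hyperbola, center (4, -7), transverse axis vertical; a² = 36, b² = 28.
c² = a² + b² = 64, so c = 8.
e = c/a = 8/6 = 4/3.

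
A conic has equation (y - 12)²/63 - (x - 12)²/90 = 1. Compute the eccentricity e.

e = √119/7

Center (12, 12). The positive term is the y-term, so the transverse axis is vertical; a² = 63, b² = 90.
c² = a² + b² = 153, so c = 3√17.
e = c/a = 3√17/3√7 = √119/7.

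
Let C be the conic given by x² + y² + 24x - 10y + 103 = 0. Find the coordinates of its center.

Group the x- and y-terms: (x² + 24x) + (y² - 10y) = -103
Complete the square in x and y: (x + 12)² + (y - 5)² = -103 + 144 + 25 = 66
So (x + 12)² + (y - 5)² = 66.
Circle centered at (-12, 5) with r² = 66.

(-12, 5)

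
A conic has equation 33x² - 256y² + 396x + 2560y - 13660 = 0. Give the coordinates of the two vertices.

(-22, 5) and (10, 5)

Collect terms: 33(x² + 12x) -256(y² - 10y) = 13660
33(x + 6)² -256(y - 5)² = 13660 + 1188 - 6400 = 8448
Divide by 8448: (x + 6)²/256 - (y - 5)²/33 = 1
Hyperbola, center (-6, 5), transverse axis horizontal; a² = 256, b² = 33.
a = 16. Vertices at (h ± a, k).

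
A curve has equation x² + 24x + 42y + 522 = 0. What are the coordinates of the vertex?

Only x is squared. Complete the square in x: (x + 12)² = -42(y + 9).
Vertex (-12, -9); 4p = -42 so p = -21/2. Opens down.

(-12, -9)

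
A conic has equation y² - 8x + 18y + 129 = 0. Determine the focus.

Only y is squared. Complete the square in y: (y + 9)² = 8(x - 6).
Vertex (6, -9); 4p = 8 so p = 2. Opens right.
Focus is p units from the vertex along the axis: (h + p, k).

(8, -9)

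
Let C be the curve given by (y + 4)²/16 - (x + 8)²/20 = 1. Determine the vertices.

Center (-8, -4). The positive term is the y-term, so the transverse axis is vertical; a² = 16, b² = 20.
a = 4. Vertices at (h, k ± a).

(-8, -8) and (-8, 0)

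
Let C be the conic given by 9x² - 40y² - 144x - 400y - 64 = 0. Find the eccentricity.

Group: 9(x² - 16x) -40(y² + 10y) = 64
Complete the square: 9(x - 8)² -40(y + 5)² = 64 + 576 - 1000 = -360
Dividing both sides by -360: (y + 5)²/9 - (x - 8)²/40 = 1
Hyperbola, center (8, -5), transverse axis vertical; a² = 9, b² = 40.
c² = a² + b² = 49, so c = 7.
e = c/a = 7/3.

e = 7/3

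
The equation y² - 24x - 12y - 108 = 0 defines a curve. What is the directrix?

x = -12

Only y is squared. Complete the square in y: (y - 6)² = 24(x + 6).
Vertex (-6, 6); 4p = 24 so p = 6. Opens right.
Directrix is the vertical line x = h − p = -6 − (6) = -12.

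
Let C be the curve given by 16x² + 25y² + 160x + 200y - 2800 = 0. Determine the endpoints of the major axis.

(-20, -4) and (10, -4)

Group: 16(x² + 10x) + 25(y² + 8y) = 2800
Complete the square in x and y: 16(x + 5)² + 25(y + 4)² = 2800 + 400 + 400 = 3600
Divide through by 3600 to get (x + 5)²/225 + (y + 4)²/144 = 1.
Ellipse, center (-5, -4), major axis horizontal; a² = 225, b² = 144.
a = 15. Vertices at (h ± a, k).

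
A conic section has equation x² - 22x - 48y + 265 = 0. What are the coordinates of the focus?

Only x is squared. Complete the square in x: (x - 11)² = 48(y - 3).
Vertex (11, 3); 4p = 48 so p = 12. Opens up.
Focus is p units from the vertex along the axis: (h, k + p).

(11, 15)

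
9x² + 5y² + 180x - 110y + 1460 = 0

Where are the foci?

Collect terms: 9(x² + 20x) + 5(y² - 22y) = -1460
Completing the square gives 9(x + 10)² + 5(y - 11)² = -1460 + 900 + 605 = 45.
Dividing both sides by 45: (x + 10)²/5 + (y - 11)²/9 = 1
Ellipse, center (-10, 11), major axis vertical; a² = 9, b² = 5.
c² = a² - b² = 9 - 5 = 4, so c = 2.
Foci lie on the vertical axis through the center: (h, k ± c).

(-10, 9) and (-10, 13)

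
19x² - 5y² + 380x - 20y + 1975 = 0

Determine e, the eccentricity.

Group: 19(x² + 20x) -5(y² + 4y) = -1975
Complete the square: 19(x + 10)² -5(y + 2)² = -1975 + 1900 - 20 = -95
Dividing both sides by -95: (y + 2)²/19 - (x + 10)²/5 = 1
Hyperbola, center (-10, -2), transverse axis vertical; a² = 19, b² = 5.
c² = a² + b² = 24, so c = 2√6.
e = c/a = 2√6/√19 = 2√114/19.

e = 2√114/19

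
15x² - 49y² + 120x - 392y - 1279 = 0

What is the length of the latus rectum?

Group the x- and y-terms: 15(x² + 8x) -49(y² + 8y) = 1279
Completing the square gives 15(x + 4)² -49(y + 4)² = 1279 + 240 - 784 = 735.
Divide through by 735 to get (x + 4)²/49 - (y + 4)²/15 = 1.
Hyperbola, center (-4, -4), transverse axis horizontal; a² = 49, b² = 15.
Latus rectum length = 2b²/a = 2·15/7 = 30/7.

30/7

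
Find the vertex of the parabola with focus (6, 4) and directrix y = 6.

The vertex is the midpoint between the focus and the directrix along the axis of symmetry.
Axis is vertical (directrix is horizontal). Vertex y-coordinate = (4 + 6)/2 = 5; x-coordinate = 6.

(6, 5)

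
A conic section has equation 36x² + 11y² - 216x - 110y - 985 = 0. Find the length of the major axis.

24

36(x² - 6x) + 11(y² - 10y) = 985
Complete the square in x and y: 36(x - 3)² + 11(y - 5)² = 985 + 324 + 275 = 1584
Dividing both sides by 1584: (x - 3)²/44 + (y - 5)²/144 = 1
Ellipse, center (3, 5), major axis vertical; a² = 144, b² = 44.
a² = 144 so a = 12; the major axis has length 2a = 24.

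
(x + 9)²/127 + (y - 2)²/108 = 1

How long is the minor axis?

12√3

Center (-9, 2). The larger denominator 127 sits under the x-term, so the major axis is horizontal; a² = 127, b² = 108.
b² = 108 so b = 6√3; the minor axis has length 2b = 12√3.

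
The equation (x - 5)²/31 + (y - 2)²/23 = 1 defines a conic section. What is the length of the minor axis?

Center (5, 2). The larger denominator 31 sits under the x-term, so the major axis is horizontal; a² = 31, b² = 23.
b² = 23 so b = √23; the minor axis has length 2b = 2√23.

2√23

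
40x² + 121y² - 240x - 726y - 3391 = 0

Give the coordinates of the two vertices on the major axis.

Group: 40(x² - 6x) + 121(y² - 6y) = 3391
Completing the square gives 40(x - 3)² + 121(y - 3)² = 3391 + 360 + 1089 = 4840.
Dividing both sides by 4840: (x - 3)²/121 + (y - 3)²/40 = 1
Ellipse, center (3, 3), major axis horizontal; a² = 121, b² = 40.
a = 11. Vertices at (h ± a, k).

(-8, 3) and (14, 3)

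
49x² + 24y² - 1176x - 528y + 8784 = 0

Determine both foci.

(12, 6) and (12, 16)

Rearranging, 49(x² - 24x) + 24(y² - 22y) = -8784.
Complete the square: 49(x - 12)² + 24(y - 11)² = -8784 + 7056 + 2904 = 1176
Divide through by 1176 to get (x - 12)²/24 + (y - 11)²/49 = 1.
Ellipse, center (12, 11), major axis vertical; a² = 49, b² = 24.
c² = a² - b² = 49 - 24 = 25, so c = 5.
Foci lie on the vertical axis through the center: (h, k ± c).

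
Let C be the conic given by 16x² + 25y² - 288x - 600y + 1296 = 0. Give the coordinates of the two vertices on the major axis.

Group: 16(x² - 18x) + 25(y² - 24y) = -1296
Complete the square: 16(x - 9)² + 25(y - 12)² = -1296 + 1296 + 3600 = 3600
Divide by 3600: (x - 9)²/225 + (y - 12)²/144 = 1
Ellipse, center (9, 12), major axis horizontal; a² = 225, b² = 144.
a = 15. Vertices at (h ± a, k).

(-6, 12) and (24, 12)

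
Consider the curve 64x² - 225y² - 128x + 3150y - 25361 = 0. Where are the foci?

Rearranging, 64(x² - 2x) -225(y² - 14y) = 25361.
Complete the square in x and y: 64(x - 1)² -225(y - 7)² = 25361 + 64 - 11025 = 14400
Divide through by 14400 to get (x - 1)²/225 - (y - 7)²/64 = 1.
Hyperbola, center (1, 7), transverse axis horizontal; a² = 225, b² = 64.
c² = a² + b² = 225 + 64 = 289, so c = 17.
Foci lie on the horizontal axis through the center: (h ± c, k).

(-16, 7) and (18, 7)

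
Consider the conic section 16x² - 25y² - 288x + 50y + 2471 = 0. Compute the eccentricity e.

Group: 16(x² - 18x) -25(y² - 2y) = -2471
Complete the square: 16(x - 9)² -25(y - 1)² = -2471 + 1296 - 25 = -1200
Divide by -1200: (y - 1)²/48 - (x - 9)²/75 = 1
Hyperbola, center (9, 1), transverse axis vertical; a² = 48, b² = 75.
c² = a² + b² = 123, so c = √123.
e = c/a = √123/4√3 = √41/4.

e = √41/4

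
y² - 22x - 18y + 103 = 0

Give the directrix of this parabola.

x = -9/2

Only y is squared. Complete the square in y: (y - 9)² = 22(x - 1).
Vertex (1, 9); 4p = 22 so p = 11/2. Opens right.
Directrix is the vertical line x = h − p = 1 − (11/2) = -9/2.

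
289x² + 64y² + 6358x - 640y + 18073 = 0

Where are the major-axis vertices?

Group: 289(x² + 22x) + 64(y² - 10y) = -18073
Complete the square: 289(x + 11)² + 64(y - 5)² = -18073 + 34969 + 1600 = 18496
Divide through by 18496 to get (x + 11)²/64 + (y - 5)²/289 = 1.
Ellipse, center (-11, 5), major axis vertical; a² = 289, b² = 64.
a = 17. Vertices at (h, k ± a).

(-11, -12) and (-11, 22)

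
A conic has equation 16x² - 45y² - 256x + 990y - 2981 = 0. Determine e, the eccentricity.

e = √61/4

Group: 16(x² - 16x) -45(y² - 22y) = 2981
Complete the square in x and y: 16(x - 8)² -45(y - 11)² = 2981 + 1024 - 5445 = -1440
Divide by -1440: (y - 11)²/32 - (x - 8)²/90 = 1
Hyperbola, center (8, 11), transverse axis vertical; a² = 32, b² = 90.
c² = a² + b² = 122, so c = √122.
e = c/a = √122/4√2 = √61/4.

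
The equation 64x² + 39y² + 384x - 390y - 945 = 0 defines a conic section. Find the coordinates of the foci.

Rearranging, 64(x² + 6x) + 39(y² - 10y) = 945.
Complete the square in x and y: 64(x + 3)² + 39(y - 5)² = 945 + 576 + 975 = 2496
Divide by 2496: (x + 3)²/39 + (y - 5)²/64 = 1
Ellipse, center (-3, 5), major axis vertical; a² = 64, b² = 39.
c² = a² - b² = 64 - 39 = 25, so c = 5.
Foci lie on the vertical axis through the center: (h, k ± c).

(-3, 0) and (-3, 10)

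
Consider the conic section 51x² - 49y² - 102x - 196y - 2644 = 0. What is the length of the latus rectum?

102/7

Group: 51(x² - 2x) -49(y² + 4y) = 2644
Complete the square: 51(x - 1)² -49(y + 2)² = 2644 + 51 - 196 = 2499
Dividing both sides by 2499: (x - 1)²/49 - (y + 2)²/51 = 1
Hyperbola, center (1, -2), transverse axis horizontal; a² = 49, b² = 51.
Latus rectum length = 2b²/a = 2·51/7 = 102/7.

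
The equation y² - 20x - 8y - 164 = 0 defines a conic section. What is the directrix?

Only y is squared. Complete the square in y: (y - 4)² = 20(x + 9).
Vertex (-9, 4); 4p = 20 so p = 5. Opens right.
Directrix is the vertical line x = h − p = -9 − (5) = -14.

x = -14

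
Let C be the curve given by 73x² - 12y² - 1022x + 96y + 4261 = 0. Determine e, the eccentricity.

Collect terms: 73(x² - 14x) -12(y² - 8y) = -4261
Completing the square gives 73(x - 7)² -12(y - 4)² = -4261 + 3577 - 192 = -876.
Divide by -876: (y - 4)²/73 - (x - 7)²/12 = 1
Hyperbola, center (7, 4), transverse axis vertical; a² = 73, b² = 12.
c² = a² + b² = 85, so c = √85.
e = c/a = √85/√73 = √6205/73.

e = √6205/73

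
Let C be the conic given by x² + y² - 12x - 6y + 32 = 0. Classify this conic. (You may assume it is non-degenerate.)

circle

No xy term. Coefficients of x² and y² are A = 1, C = 1.
A = C (same sign) ⇒ circle.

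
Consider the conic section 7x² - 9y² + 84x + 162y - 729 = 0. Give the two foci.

(-14, 9) and (2, 9)

7(x² + 12x) -9(y² - 18y) = 729
Complete the square: 7(x + 6)² -9(y - 9)² = 729 + 252 - 729 = 252
Divide through by 252 to get (x + 6)²/36 - (y - 9)²/28 = 1.
Hyperbola, center (-6, 9), transverse axis horizontal; a² = 36, b² = 28.
c² = a² + b² = 36 + 28 = 64, so c = 8.
Foci lie on the horizontal axis through the center: (h ± c, k).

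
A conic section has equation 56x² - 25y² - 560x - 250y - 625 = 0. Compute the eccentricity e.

Collect terms: 56(x² - 10x) -25(y² + 10y) = 625
Completing the square gives 56(x - 5)² -25(y + 5)² = 625 + 1400 - 625 = 1400.
Dividing both sides by 1400: (x - 5)²/25 - (y + 5)²/56 = 1
Hyperbola, center (5, -5), transverse axis horizontal; a² = 25, b² = 56.
c² = a² + b² = 81, so c = 9.
e = c/a = 9/5.

e = 9/5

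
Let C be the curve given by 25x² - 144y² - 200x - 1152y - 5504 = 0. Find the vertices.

(-8, -4) and (16, -4)

Rearranging, 25(x² - 8x) -144(y² + 8y) = 5504.
Complete the square: 25(x - 4)² -144(y + 4)² = 5504 + 400 - 2304 = 3600
Divide by 3600: (x - 4)²/144 - (y + 4)²/25 = 1
Hyperbola, center (4, -4), transverse axis horizontal; a² = 144, b² = 25.
a = 12. Vertices at (h ± a, k).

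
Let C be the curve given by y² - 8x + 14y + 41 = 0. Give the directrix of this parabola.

x = -3

Only y is squared. Complete the square in y: (y + 7)² = 8(x + 1).
Vertex (-1, -7); 4p = 8 so p = 2. Opens right.
Directrix is the vertical line x = h − p = -1 − (2) = -3.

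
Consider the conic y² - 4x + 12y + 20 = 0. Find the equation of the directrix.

Only y is squared. Complete the square in y: (y + 6)² = 4(x + 4).
Vertex (-4, -6); 4p = 4 so p = 1. Opens right.
Directrix is the vertical line x = h − p = -4 − (1) = -5.

x = -5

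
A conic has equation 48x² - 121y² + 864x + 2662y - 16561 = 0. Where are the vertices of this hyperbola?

(-20, 11) and (2, 11)

Rearranging, 48(x² + 18x) -121(y² - 22y) = 16561.
Completing the square gives 48(x + 9)² -121(y - 11)² = 16561 + 3888 - 14641 = 5808.
Divide by 5808: (x + 9)²/121 - (y - 11)²/48 = 1
Hyperbola, center (-9, 11), transverse axis horizontal; a² = 121, b² = 48.
a = 11. Vertices at (h ± a, k).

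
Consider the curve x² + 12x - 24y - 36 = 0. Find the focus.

Only x is squared. Complete the square in x: (x + 6)² = 24(y + 3).
Vertex (-6, -3); 4p = 24 so p = 6. Opens up.
Focus is p units from the vertex along the axis: (h, k + p).

(-6, 3)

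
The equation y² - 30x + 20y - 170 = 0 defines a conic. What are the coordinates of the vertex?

(-9, -10)

Only y is squared. Complete the square in y: (y + 10)² = 30(x + 9).
Vertex (-9, -10); 4p = 30 so p = 15/2. Opens right.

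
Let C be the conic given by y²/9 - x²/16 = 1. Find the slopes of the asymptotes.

Center (0, 0). The positive term is the y-term, so the transverse axis is vertical; a² = 9, b² = 16.
For a vertical hyperbola the asymptotes have slope ±a/b.
Here that is ±3/4.

3/4 and -3/4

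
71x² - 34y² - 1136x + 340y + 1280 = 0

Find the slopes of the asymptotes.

√2414/34 and -√2414/34

Group: 71(x² - 16x) -34(y² - 10y) = -1280
Completing the square gives 71(x - 8)² -34(y - 5)² = -1280 + 4544 - 850 = 2414.
Divide by 2414: (x - 8)²/34 - (y - 5)²/71 = 1
Hyperbola, center (8, 5), transverse axis horizontal; a² = 34, b² = 71.
For a horizontal hyperbola the asymptotes have slope ±b/a.
Here that is ±√71/√34 = ±√2414/34.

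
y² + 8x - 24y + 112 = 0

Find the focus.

Only y is squared. Complete the square in y: (y - 12)² = -8(x - 4).
Vertex (4, 12); 4p = -8 so p = -2. Opens left.
Focus is p units from the vertex along the axis: (h + p, k).

(2, 12)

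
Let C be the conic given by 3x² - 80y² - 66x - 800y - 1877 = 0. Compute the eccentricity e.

e = √415/20

Collect terms: 3(x² - 22x) -80(y² + 10y) = 1877
Complete the square: 3(x - 11)² -80(y + 5)² = 1877 + 363 - 2000 = 240
Dividing both sides by 240: (x - 11)²/80 - (y + 5)²/3 = 1
Hyperbola, center (11, -5), transverse axis horizontal; a² = 80, b² = 3.
c² = a² + b² = 83, so c = √83.
e = c/a = √83/4√5 = √415/20.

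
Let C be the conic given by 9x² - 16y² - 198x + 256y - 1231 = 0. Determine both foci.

(-4, 8) and (26, 8)

Rearranging, 9(x² - 22x) -16(y² - 16y) = 1231.
Completing the square gives 9(x - 11)² -16(y - 8)² = 1231 + 1089 - 1024 = 1296.
Divide by 1296: (x - 11)²/144 - (y - 8)²/81 = 1
Hyperbola, center (11, 8), transverse axis horizontal; a² = 144, b² = 81.
c² = a² + b² = 144 + 81 = 225, so c = 15.
Foci lie on the horizontal axis through the center: (h ± c, k).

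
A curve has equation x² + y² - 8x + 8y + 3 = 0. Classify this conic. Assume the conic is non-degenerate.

No xy term. Coefficients of x² and y² are A = 1, C = 1.
A = C (same sign) ⇒ circle.

circle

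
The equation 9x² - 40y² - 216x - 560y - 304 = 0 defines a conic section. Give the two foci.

Collect terms: 9(x² - 24x) -40(y² + 14y) = 304
Complete the square: 9(x - 12)² -40(y + 7)² = 304 + 1296 - 1960 = -360
Divide through by -360 to get (y + 7)²/9 - (x - 12)²/40 = 1.
Hyperbola, center (12, -7), transverse axis vertical; a² = 9, b² = 40.
c² = a² + b² = 9 + 40 = 49, so c = 7.
Foci lie on the vertical axis through the center: (h, k ± c).

(12, -14) and (12, 0)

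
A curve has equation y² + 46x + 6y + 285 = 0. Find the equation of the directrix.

x = 11/2

Only y is squared. Complete the square in y: (y + 3)² = -46(x + 6).
Vertex (-6, -3); 4p = -46 so p = -23/2. Opens left.
Directrix is the vertical line x = h − p = -6 − (-23/2) = 11/2.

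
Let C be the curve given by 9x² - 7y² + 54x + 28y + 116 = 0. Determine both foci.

(-3, -2) and (-3, 6)

Rearranging, 9(x² + 6x) -7(y² - 4y) = -116.
Completing the square gives 9(x + 3)² -7(y - 2)² = -116 + 81 - 28 = -63.
Divide by -63: (y - 2)²/9 - (x + 3)²/7 = 1
Hyperbola, center (-3, 2), transverse axis vertical; a² = 9, b² = 7.
c² = a² + b² = 9 + 7 = 16, so c = 4.
Foci lie on the vertical axis through the center: (h, k ± c).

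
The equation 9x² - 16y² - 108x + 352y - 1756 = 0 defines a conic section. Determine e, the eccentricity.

e = 5/4

Group: 9(x² - 12x) -16(y² - 22y) = 1756
9(x - 6)² -16(y - 11)² = 1756 + 324 - 1936 = 144
Divide by 144: (x - 6)²/16 - (y - 11)²/9 = 1
Hyperbola, center (6, 11), transverse axis horizontal; a² = 16, b² = 9.
c² = a² + b² = 25, so c = 5.
e = c/a = 5/4.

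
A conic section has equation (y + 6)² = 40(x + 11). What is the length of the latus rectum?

40

Vertex (-11, -6); 4p = 40 so p = 10. Opens right.
Latus rectum length = |4p| = 40.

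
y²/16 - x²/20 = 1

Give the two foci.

Center (0, 0). The positive term is the y-term, so the transverse axis is vertical; a² = 16, b² = 20.
c² = a² + b² = 16 + 20 = 36, so c = 6.
Foci lie on the vertical axis through the center: (h, k ± c).

(0, -6) and (0, 6)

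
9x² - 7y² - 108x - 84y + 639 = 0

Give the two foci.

(6, -18) and (6, 6)

Collect terms: 9(x² - 12x) -7(y² + 12y) = -639
Completing the square gives 9(x - 6)² -7(y + 6)² = -639 + 324 - 252 = -567.
Dividing both sides by -567: (y + 6)²/81 - (x - 6)²/63 = 1
Hyperbola, center (6, -6), transverse axis vertical; a² = 81, b² = 63.
c² = a² + b² = 81 + 63 = 144, so c = 12.
Foci lie on the vertical axis through the center: (h, k ± c).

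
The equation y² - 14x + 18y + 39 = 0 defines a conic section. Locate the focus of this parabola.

(1/2, -9)

Only y is squared. Complete the square in y: (y + 9)² = 14(x + 3).
Vertex (-3, -9); 4p = 14 so p = 7/2. Opens right.
Focus is p units from the vertex along the axis: (h + p, k).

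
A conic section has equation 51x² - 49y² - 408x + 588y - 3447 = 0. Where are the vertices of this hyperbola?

(-3, 6) and (11, 6)

Rearranging, 51(x² - 8x) -49(y² - 12y) = 3447.
Complete the square in x and y: 51(x - 4)² -49(y - 6)² = 3447 + 816 - 1764 = 2499
Dividing both sides by 2499: (x - 4)²/49 - (y - 6)²/51 = 1
Hyperbola, center (4, 6), transverse axis horizontal; a² = 49, b² = 51.
a = 7. Vertices at (h ± a, k).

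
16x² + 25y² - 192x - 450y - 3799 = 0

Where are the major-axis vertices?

16(x² - 12x) + 25(y² - 18y) = 3799
Completing the square gives 16(x - 6)² + 25(y - 9)² = 3799 + 576 + 2025 = 6400.
Divide through by 6400 to get (x - 6)²/400 + (y - 9)²/256 = 1.
Ellipse, center (6, 9), major axis horizontal; a² = 400, b² = 256.
a = 20. Vertices at (h ± a, k).

(-14, 9) and (26, 9)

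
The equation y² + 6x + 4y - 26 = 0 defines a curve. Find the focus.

(7/2, -2)

Only y is squared. Complete the square in y: (y + 2)² = -6(x - 5).
Vertex (5, -2); 4p = -6 so p = -3/2. Opens left.
Focus is p units from the vertex along the axis: (h + p, k).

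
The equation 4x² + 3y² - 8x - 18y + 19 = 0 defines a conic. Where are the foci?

4(x² - 2x) + 3(y² - 6y) = -19
Complete the square: 4(x - 1)² + 3(y - 3)² = -19 + 4 + 27 = 12
Divide through by 12 to get (x - 1)²/3 + (y - 3)²/4 = 1.
Ellipse, center (1, 3), major axis vertical; a² = 4, b² = 3.
c² = a² - b² = 4 - 3 = 1, so c = 1.
Foci lie on the vertical axis through the center: (h, k ± c).

(1, 2) and (1, 4)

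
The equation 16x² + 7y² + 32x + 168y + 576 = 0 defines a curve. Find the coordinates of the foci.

16(x² + 2x) + 7(y² + 24y) = -576
Complete the square in x and y: 16(x + 1)² + 7(y + 12)² = -576 + 16 + 1008 = 448
Divide by 448: (x + 1)²/28 + (y + 12)²/64 = 1
Ellipse, center (-1, -12), major axis vertical; a² = 64, b² = 28.
c² = a² - b² = 64 - 28 = 36, so c = 6.
Foci lie on the vertical axis through the center: (h, k ± c).

(-1, -18) and (-1, -6)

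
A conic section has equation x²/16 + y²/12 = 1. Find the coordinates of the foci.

Center (0, 0). The larger denominator 16 sits under the x-term, so the major axis is horizontal; a² = 16, b² = 12.
c² = a² - b² = 16 - 12 = 4, so c = 2.
Foci lie on the horizontal axis through the center: (h ± c, k).

(-2, 0) and (2, 0)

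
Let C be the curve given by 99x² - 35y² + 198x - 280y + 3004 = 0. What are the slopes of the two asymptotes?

3√385/35 and -3√385/35

Rearranging, 99(x² + 2x) -35(y² + 8y) = -3004.
99(x + 1)² -35(y + 4)² = -3004 + 99 - 560 = -3465
Dividing both sides by -3465: (y + 4)²/99 - (x + 1)²/35 = 1
Hyperbola, center (-1, -4), transverse axis vertical; a² = 99, b² = 35.
For a vertical hyperbola the asymptotes have slope ±a/b.
Here that is ±3√11/√35 = ±3√385/35.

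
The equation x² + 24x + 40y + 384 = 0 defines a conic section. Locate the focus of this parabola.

Only x is squared. Complete the square in x: (x + 12)² = -40(y + 6).
Vertex (-12, -6); 4p = -40 so p = -10. Opens down.
Focus is p units from the vertex along the axis: (h, k + p).

(-12, -16)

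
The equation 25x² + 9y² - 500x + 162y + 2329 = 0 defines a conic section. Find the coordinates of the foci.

Collect terms: 25(x² - 20x) + 9(y² + 18y) = -2329
25(x - 10)² + 9(y + 9)² = -2329 + 2500 + 729 = 900
Dividing both sides by 900: (x - 10)²/36 + (y + 9)²/100 = 1
Ellipse, center (10, -9), major axis vertical; a² = 100, b² = 36.
c² = a² - b² = 100 - 36 = 64, so c = 8.
Foci lie on the vertical axis through the center: (h, k ± c).

(10, -17) and (10, -1)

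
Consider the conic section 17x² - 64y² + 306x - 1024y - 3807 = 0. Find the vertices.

17(x² + 18x) -64(y² + 16y) = 3807
Completing the square gives 17(x + 9)² -64(y + 8)² = 3807 + 1377 - 4096 = 1088.
Divide by 1088: (x + 9)²/64 - (y + 8)²/17 = 1
Hyperbola, center (-9, -8), transverse axis horizontal; a² = 64, b² = 17.
a = 8. Vertices at (h ± a, k).

(-17, -8) and (-1, -8)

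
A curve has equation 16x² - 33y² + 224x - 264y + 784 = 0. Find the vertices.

(-7, -8) and (-7, 0)

Rearranging, 16(x² + 14x) -33(y² + 8y) = -784.
Completing the square gives 16(x + 7)² -33(y + 4)² = -784 + 784 - 528 = -528.
Divide by -528: (y + 4)²/16 - (x + 7)²/33 = 1
Hyperbola, center (-7, -4), transverse axis vertical; a² = 16, b² = 33.
a = 4. Vertices at (h, k ± a).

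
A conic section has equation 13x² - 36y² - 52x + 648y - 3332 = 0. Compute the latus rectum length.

13/3

Collect terms: 13(x² - 4x) -36(y² - 18y) = 3332
13(x - 2)² -36(y - 9)² = 3332 + 52 - 2916 = 468
Dividing both sides by 468: (x - 2)²/36 - (y - 9)²/13 = 1
Hyperbola, center (2, 9), transverse axis horizontal; a² = 36, b² = 13.
Latus rectum length = 2b²/a = 2·13/6 = 13/3.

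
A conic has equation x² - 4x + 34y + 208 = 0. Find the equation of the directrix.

y = 5/2

Only x is squared. Complete the square in x: (x - 2)² = -34(y + 6).
Vertex (2, -6); 4p = -34 so p = -17/2. Opens down.
Directrix is the horizontal line y = k − p = -6 − (-17/2) = 5/2.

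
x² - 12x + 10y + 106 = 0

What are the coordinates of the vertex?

Only x is squared. Complete the square in x: (x - 6)² = -10(y + 7).
Vertex (6, -7); 4p = -10 so p = -5/2. Opens down.

(6, -7)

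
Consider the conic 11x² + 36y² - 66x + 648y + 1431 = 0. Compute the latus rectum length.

22/3

11(x² - 6x) + 36(y² + 18y) = -1431
Complete the square: 11(x - 3)² + 36(y + 9)² = -1431 + 99 + 2916 = 1584
Divide by 1584: (x - 3)²/144 + (y + 9)²/44 = 1
Ellipse, center (3, -9), major axis horizontal; a² = 144, b² = 44.
Latus rectum length = 2b²/a = 2·44/12 = 22/3.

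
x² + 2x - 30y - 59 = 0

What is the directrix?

Only x is squared. Complete the square in x: (x + 1)² = 30(y + 2).
Vertex (-1, -2); 4p = 30 so p = 15/2. Opens up.
Directrix is the horizontal line y = k − p = -2 − (15/2) = -19/2.

y = -19/2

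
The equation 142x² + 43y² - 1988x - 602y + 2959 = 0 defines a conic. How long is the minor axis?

2√43

142(x² - 14x) + 43(y² - 14y) = -2959
Complete the square in x and y: 142(x - 7)² + 43(y - 7)² = -2959 + 6958 + 2107 = 6106
Dividing both sides by 6106: (x - 7)²/43 + (y - 7)²/142 = 1
Ellipse, center (7, 7), major axis vertical; a² = 142, b² = 43.
b² = 43 so b = √43; the minor axis has length 2b = 2√43.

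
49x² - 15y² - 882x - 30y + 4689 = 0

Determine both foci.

(9, -9) and (9, 7)

Group: 49(x² - 18x) -15(y² + 2y) = -4689
49(x - 9)² -15(y + 1)² = -4689 + 3969 - 15 = -735
Divide through by -735 to get (y + 1)²/49 - (x - 9)²/15 = 1.
Hyperbola, center (9, -1), transverse axis vertical; a² = 49, b² = 15.
c² = a² + b² = 49 + 15 = 64, so c = 8.
Foci lie on the vertical axis through the center: (h, k ± c).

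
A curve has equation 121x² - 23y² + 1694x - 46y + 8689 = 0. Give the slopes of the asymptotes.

Collect terms: 121(x² + 14x) -23(y² + 2y) = -8689
Complete the square: 121(x + 7)² -23(y + 1)² = -8689 + 5929 - 23 = -2783
Divide by -2783: (y + 1)²/121 - (x + 7)²/23 = 1
Hyperbola, center (-7, -1), transverse axis vertical; a² = 121, b² = 23.
For a vertical hyperbola the asymptotes have slope ±a/b.
Here that is ±11/√23 = ±11√23/23.

11√23/23 and -11√23/23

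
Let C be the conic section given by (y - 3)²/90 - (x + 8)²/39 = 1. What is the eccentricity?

e = √1290/30

Center (-8, 3). The positive term is the y-term, so the transverse axis is vertical; a² = 90, b² = 39.
c² = a² + b² = 129, so c = √129.
e = c/a = √129/3√10 = √1290/30.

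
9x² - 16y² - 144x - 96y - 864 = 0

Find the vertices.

9(x² - 16x) -16(y² + 6y) = 864
9(x - 8)² -16(y + 3)² = 864 + 576 - 144 = 1296
Divide through by 1296 to get (x - 8)²/144 - (y + 3)²/81 = 1.
Hyperbola, center (8, -3), transverse axis horizontal; a² = 144, b² = 81.
a = 12. Vertices at (h ± a, k).

(-4, -3) and (20, -3)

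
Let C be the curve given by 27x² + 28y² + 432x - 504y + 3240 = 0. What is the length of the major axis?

Group: 27(x² + 16x) + 28(y² - 18y) = -3240
Complete the square in x and y: 27(x + 8)² + 28(y - 9)² = -3240 + 1728 + 2268 = 756
Dividing both sides by 756: (x + 8)²/28 + (y - 9)²/27 = 1
Ellipse, center (-8, 9), major axis horizontal; a² = 28, b² = 27.
a² = 28 so a = 2√7; the major axis has length 2a = 4√7.

4√7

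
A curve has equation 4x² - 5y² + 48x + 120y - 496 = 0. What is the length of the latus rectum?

Group the x- and y-terms: 4(x² + 12x) -5(y² - 24y) = 496
Complete the square in x and y: 4(x + 6)² -5(y - 12)² = 496 + 144 - 720 = -80
Divide by -80: (y - 12)²/16 - (x + 6)²/20 = 1
Hyperbola, center (-6, 12), transverse axis vertical; a² = 16, b² = 20.
Latus rectum length = 2b²/a = 2·20/4 = 10.

10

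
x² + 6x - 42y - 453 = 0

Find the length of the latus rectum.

42

Only x is squared. Complete the square in x: (x + 3)² = 42(y + 11).
Vertex (-3, -11); 4p = 42 so p = 21/2. Opens up.
Latus rectum length = |4p| = 42.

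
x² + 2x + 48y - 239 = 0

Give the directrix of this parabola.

Only x is squared. Complete the square in x: (x + 1)² = -48(y - 5).
Vertex (-1, 5); 4p = -48 so p = -12. Opens down.
Directrix is the horizontal line y = k − p = 5 − (-12) = 17.

y = 17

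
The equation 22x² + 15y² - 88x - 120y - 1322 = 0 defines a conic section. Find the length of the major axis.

2√110

22(x² - 4x) + 15(y² - 8y) = 1322
Complete the square: 22(x - 2)² + 15(y - 4)² = 1322 + 88 + 240 = 1650
Dividing both sides by 1650: (x - 2)²/75 + (y - 4)²/110 = 1
Ellipse, center (2, 4), major axis vertical; a² = 110, b² = 75.
a² = 110 so a = √110; the major axis has length 2a = 2√110.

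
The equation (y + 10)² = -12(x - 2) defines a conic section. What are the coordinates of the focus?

Vertex (2, -10); 4p = -12 so p = -3. Opens left.
Focus is p units from the vertex along the axis: (h + p, k).

(-1, -10)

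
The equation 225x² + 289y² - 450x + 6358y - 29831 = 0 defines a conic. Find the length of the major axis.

34

Group the x- and y-terms: 225(x² - 2x) + 289(y² + 22y) = 29831
225(x - 1)² + 289(y + 11)² = 29831 + 225 + 34969 = 65025
Divide by 65025: (x - 1)²/289 + (y + 11)²/225 = 1
Ellipse, center (1, -11), major axis horizontal; a² = 289, b² = 225.
a² = 289 so a = 17; the major axis has length 2a = 34.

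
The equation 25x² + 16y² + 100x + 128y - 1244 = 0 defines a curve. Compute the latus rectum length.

Group the x- and y-terms: 25(x² + 4x) + 16(y² + 8y) = 1244
Complete the square: 25(x + 2)² + 16(y + 4)² = 1244 + 100 + 256 = 1600
Divide by 1600: (x + 2)²/64 + (y + 4)²/100 = 1
Ellipse, center (-2, -4), major axis vertical; a² = 100, b² = 64.
Latus rectum length = 2b²/a = 2·64/10 = 64/5.

64/5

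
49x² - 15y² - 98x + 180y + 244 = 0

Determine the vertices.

Collect terms: 49(x² - 2x) -15(y² - 12y) = -244
Completing the square gives 49(x - 1)² -15(y - 6)² = -244 + 49 - 540 = -735.
Dividing both sides by -735: (y - 6)²/49 - (x - 1)²/15 = 1
Hyperbola, center (1, 6), transverse axis vertical; a² = 49, b² = 15.
a = 7. Vertices at (h, k ± a).

(1, -1) and (1, 13)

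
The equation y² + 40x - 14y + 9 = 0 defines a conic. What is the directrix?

x = 11

Only y is squared. Complete the square in y: (y - 7)² = -40(x - 1).
Vertex (1, 7); 4p = -40 so p = -10. Opens left.
Directrix is the vertical line x = h − p = 1 − (-10) = 11.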